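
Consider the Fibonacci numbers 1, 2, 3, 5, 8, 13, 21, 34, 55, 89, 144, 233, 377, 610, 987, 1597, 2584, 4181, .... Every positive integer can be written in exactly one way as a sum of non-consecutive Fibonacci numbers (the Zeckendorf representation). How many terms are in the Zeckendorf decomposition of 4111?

largest Fibonacci ≤ 4111 is 2584; 4111 − 2584 = 1527
largest Fibonacci ≤ 1527 is 987; 1527 − 987 = 540
largest Fibonacci ≤ 540 is 377; 540 − 377 = 163
largest Fibonacci ≤ 163 is 144; 163 − 144 = 19
largest Fibonacci ≤ 19 is 13; 19 − 13 = 6
largest Fibonacci ≤ 6 is 5; 6 − 5 = 1
largest Fibonacci ≤ 1 is 1; 1 − 1 = 0
4111 = 2584 + 987 + 377 + 144 + 13 + 5 + 1, which has 7 terms.

7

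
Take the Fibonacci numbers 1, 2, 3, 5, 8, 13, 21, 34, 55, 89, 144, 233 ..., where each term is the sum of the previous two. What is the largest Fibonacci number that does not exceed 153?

144

144 ≤ 153 < 233, so the largest Fibonacci number not exceeding 153 is 144.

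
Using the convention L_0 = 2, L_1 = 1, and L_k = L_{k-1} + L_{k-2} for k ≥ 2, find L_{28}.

Iterating the recurrence up to L_{24} = 103682 and L_{23} = 64079:
L_{25} = L_{24} + L_{23} = 103682 + 64079 = 167761
L_{26} = L_{25} + L_{24} = 167761 + 103682 = 271443
L_{27} = L_{26} + L_{25} = 271443 + 167761 = 439204
L_{28} = L_{27} + L_{26} = 439204 + 271443 = 710647

710647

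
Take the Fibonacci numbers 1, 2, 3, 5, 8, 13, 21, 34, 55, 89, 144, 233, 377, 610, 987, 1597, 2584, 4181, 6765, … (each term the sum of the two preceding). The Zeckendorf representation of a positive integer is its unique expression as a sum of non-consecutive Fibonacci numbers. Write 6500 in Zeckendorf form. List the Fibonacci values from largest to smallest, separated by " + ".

4181 + 1597 + 610 + 89 + 21 + 2

Greedy algorithm:
6500: greatest Fibonacci not exceeding it is 4181, leaving 2319
2319: greatest Fibonacci not exceeding it is 1597, leaving 722
722: greatest Fibonacci not exceeding it is 610, leaving 112
112: greatest Fibonacci not exceeding it is 89, leaving 23
23: greatest Fibonacci not exceeding it is 21, leaving 2
2: greatest Fibonacci not exceeding it is 2, leaving 0
So 6500 = 4181 + 1597 + 610 + 89 + 21 + 2, with no two terms consecutive in the sequence.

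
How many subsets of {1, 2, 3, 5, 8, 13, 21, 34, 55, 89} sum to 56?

4

56 = 55+1 = 34+21+1 = 34+13+8+1 = 34+13+5+3+1 — 4 representations.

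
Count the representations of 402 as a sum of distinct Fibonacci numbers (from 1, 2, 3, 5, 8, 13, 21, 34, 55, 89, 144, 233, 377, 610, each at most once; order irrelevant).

402 = 377+21+3+1 = 377+13+8+3+1 = 233+144+21+3+1 = … (4 more), for 7 in all.

7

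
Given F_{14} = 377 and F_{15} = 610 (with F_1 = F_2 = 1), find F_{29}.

By F_{2k+1} = F_k² + F_{k+1}²: F_{29} = 377² + 610² = 142129 + 372100 = 514229.

514229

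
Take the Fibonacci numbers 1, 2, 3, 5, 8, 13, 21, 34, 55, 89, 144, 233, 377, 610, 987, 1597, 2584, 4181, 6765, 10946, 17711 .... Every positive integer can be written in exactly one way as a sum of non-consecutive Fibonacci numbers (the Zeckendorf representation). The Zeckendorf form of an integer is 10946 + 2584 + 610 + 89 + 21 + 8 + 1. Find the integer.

14259

10946 + 2584 + 610 + 89 + 21 + 8 + 1 = 14259.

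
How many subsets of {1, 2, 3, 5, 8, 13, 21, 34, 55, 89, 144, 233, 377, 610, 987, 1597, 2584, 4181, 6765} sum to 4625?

15

Starting from the Zeckendorf form and repeatedly splitting a term F_k into F_{k−1} + F_{k−2} (when neither is already used) reaches every representation.
4625 = 4181+377+55+8+3+1 = 4181+377+34+21+8+3+1 = 4181+233+144+55+8+3+1 = 2584+1597+377+55+8+3+1 = … (11 more), for 15 in all.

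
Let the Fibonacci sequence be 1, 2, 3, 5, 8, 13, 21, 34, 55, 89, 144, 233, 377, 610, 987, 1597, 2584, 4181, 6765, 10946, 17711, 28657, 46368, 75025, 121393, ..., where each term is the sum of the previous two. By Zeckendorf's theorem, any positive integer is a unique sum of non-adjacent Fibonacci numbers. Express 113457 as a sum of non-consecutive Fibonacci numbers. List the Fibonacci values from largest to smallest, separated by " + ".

75025 + 28657 + 6765 + 2584 + 377 + 34 + 13 + 2

113457 − 75025 = 38432
38432 − 28657 = 9775
9775 − 6765 = 3010
3010 − 2584 = 426
426 − 377 = 49
49 − 34 = 15
15 − 13 = 2
2 − 2 = 0
So 113457 = 75025 + 28657 + 6765 + 2584 + 377 + 34 + 13 + 2, with no two terms consecutive in the sequence.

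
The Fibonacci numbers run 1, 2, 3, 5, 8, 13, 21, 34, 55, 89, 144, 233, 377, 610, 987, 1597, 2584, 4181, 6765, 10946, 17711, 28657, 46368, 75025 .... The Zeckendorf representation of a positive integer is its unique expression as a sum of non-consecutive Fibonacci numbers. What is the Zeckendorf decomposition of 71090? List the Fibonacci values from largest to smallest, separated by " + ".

Greedy algorithm:
71090 − 46368 = 24722
24722 − 17711 = 7011
7011 − 6765 = 246
246 − 233 = 13
13 − 13 = 0
So 71090 = 46368 + 17711 + 6765 + 233 + 13, with no two terms consecutive in the sequence.

46368 + 17711 + 6765 + 233 + 13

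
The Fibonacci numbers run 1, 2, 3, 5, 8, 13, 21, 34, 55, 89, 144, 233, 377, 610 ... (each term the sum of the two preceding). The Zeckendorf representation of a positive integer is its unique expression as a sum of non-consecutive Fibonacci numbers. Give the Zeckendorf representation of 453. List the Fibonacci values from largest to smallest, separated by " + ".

377 + 55 + 21

largest Fibonacci ≤ 453 is 377; 453 − 377 = 76
largest Fibonacci ≤ 76 is 55; 76 − 55 = 21
largest Fibonacci ≤ 21 is 21; 21 − 21 = 0
So 453 = 377 + 55 + 21, with no two terms consecutive in the sequence.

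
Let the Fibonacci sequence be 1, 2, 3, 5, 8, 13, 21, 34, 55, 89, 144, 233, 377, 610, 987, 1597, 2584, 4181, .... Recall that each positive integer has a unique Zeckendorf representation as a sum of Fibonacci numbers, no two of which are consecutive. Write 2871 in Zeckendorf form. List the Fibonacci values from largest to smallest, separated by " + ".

Greedy algorithm:
largest Fibonacci ≤ 2871 is 2584; 2871 − 2584 = 287
largest Fibonacci ≤ 287 is 233; 287 − 233 = 54
largest Fibonacci ≤ 54 is 34; 54 − 34 = 20
largest Fibonacci ≤ 20 is 13; 20 − 13 = 7
largest Fibonacci ≤ 7 is 5; 7 − 5 = 2
largest Fibonacci ≤ 2 is 2; 2 − 2 = 0
So 2871 = 2584 + 233 + 34 + 13 + 5 + 2, with no two terms consecutive in the sequence.

2584 + 233 + 34 + 13 + 5 + 2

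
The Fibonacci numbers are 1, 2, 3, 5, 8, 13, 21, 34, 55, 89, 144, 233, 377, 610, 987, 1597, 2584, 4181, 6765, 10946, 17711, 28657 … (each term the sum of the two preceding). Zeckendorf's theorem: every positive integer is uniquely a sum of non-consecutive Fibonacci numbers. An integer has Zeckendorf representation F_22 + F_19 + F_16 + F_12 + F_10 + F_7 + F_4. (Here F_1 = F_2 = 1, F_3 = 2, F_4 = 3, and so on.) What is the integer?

F_22 + F_19 + F_16 + F_12 + F_10 + F_7 + F_4 = 17711 + 4181 + 987 + 144 + 55 + 13 + 3 = 23094.

23094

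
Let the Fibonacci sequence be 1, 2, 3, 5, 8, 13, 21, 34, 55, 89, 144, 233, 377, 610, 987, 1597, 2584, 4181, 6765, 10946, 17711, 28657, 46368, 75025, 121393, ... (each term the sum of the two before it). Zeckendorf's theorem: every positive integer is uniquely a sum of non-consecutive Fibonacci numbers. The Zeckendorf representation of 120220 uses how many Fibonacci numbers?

8

Greedily peel off the largest Fibonacci term at each step:
120220 − 75025 = 45195
45195 − 28657 = 16538
16538 − 10946 = 5592
5592 − 4181 = 1411
1411 − 987 = 424
424 − 377 = 47
47 − 34 = 13
13 − 13 = 0
120220 = 75025 + 28657 + 10946 + 4181 + 987 + 377 + 34 + 13, which has 8 terms.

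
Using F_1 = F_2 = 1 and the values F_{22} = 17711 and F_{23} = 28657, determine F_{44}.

By the doubling identity F_{2k} = F_k(2F_{k+1} − F_k): F_{44} = 17711·(2·28657 − 17711) = 17711·39603 = 701408733.

701408733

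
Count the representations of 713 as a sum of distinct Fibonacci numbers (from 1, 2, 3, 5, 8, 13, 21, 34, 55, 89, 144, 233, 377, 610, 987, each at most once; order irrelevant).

Starting from the Zeckendorf form and repeatedly splitting a term F_k into F_{k−1} + F_{k−2} (when neither is already used) reaches every representation.
713 = 610+89+13+1 = 610+89+8+5+1 = 610+55+34+13+1 = 377+233+89+13+1 = … (17 more), for 21 in all.

21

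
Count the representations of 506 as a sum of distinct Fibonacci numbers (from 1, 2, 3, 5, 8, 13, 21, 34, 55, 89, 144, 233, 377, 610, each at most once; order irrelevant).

16

Starting from the Zeckendorf form and repeatedly splitting a term F_k into F_{k−1} + F_{k−2} (when neither is already used) reaches every representation.
506 = 377+89+34+5+1 = 377+89+34+3+2+1 = 377+89+21+13+5+1 = … (13 more), for 16 in all.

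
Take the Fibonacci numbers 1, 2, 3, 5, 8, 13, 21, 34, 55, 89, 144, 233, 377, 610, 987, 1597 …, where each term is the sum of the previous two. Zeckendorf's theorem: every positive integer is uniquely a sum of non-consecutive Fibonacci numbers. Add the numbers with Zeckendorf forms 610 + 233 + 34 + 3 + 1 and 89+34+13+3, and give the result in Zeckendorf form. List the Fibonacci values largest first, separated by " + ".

987 + 21 + 8 + 3 + 1

The two numbers are 881 and 139, so their sum is 1020.
Greedily peel off the largest Fibonacci term at each step:
take 987 (≤ 1020); 1020 − 987 = 33
take 21 (≤ 33); 33 − 21 = 12
take 8 (≤ 12); 12 − 8 = 4
take 3 (≤ 4); 4 − 3 = 1
take 1 (≤ 1); 1 − 1 = 0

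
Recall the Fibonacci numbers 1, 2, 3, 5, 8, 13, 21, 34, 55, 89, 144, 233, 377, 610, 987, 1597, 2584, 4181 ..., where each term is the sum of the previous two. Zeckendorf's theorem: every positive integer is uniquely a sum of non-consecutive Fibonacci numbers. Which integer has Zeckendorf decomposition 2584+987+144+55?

3770

2584+987+144+55 = 3770.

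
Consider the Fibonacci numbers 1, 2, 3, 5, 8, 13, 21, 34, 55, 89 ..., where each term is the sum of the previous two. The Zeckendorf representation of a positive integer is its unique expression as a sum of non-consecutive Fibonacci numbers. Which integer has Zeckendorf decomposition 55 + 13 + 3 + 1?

55 + 13 + 3 + 1 = 72.

72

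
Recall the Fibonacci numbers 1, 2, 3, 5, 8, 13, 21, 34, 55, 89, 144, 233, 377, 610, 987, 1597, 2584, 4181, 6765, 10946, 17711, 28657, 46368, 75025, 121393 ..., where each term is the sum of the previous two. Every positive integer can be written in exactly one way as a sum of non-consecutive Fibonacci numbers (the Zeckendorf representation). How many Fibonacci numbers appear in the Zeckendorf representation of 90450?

7

Greedy algorithm:
90450: greatest Fibonacci not exceeding it is 75025, leaving 15425
15425: greatest Fibonacci not exceeding it is 10946, leaving 4479
4479: greatest Fibonacci not exceeding it is 4181, leaving 298
298: greatest Fibonacci not exceeding it is 233, leaving 65
65: greatest Fibonacci not exceeding it is 55, leaving 10
10: greatest Fibonacci not exceeding it is 8, leaving 2
2: greatest Fibonacci not exceeding it is 2, leaving 0
90450 = 75025 + 10946 + 4181 + 233 + 55 + 8 + 2, which has 7 terms.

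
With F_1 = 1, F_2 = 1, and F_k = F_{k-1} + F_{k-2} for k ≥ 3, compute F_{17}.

Iterating the recurrence up to F_{13} = 233 and F_{12} = 144:
F_{14} = F_{13} + F_{12} = 233 + 144 = 377
F_{15} = F_{14} + F_{13} = 377 + 233 = 610
F_{16} = F_{15} + F_{14} = 610 + 377 = 987
F_{17} = F_{16} + F_{15} = 987 + 610 = 1597

1597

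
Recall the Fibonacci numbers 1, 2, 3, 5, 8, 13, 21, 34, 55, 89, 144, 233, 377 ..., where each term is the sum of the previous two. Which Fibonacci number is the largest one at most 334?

233

233 ≤ 334 < 377, so the largest Fibonacci number not exceeding 334 is 233.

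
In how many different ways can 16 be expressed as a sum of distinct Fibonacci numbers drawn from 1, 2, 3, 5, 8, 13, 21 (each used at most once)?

16 = 13+3 = 13+2+1 = 8+5+3 = 8+5+2+1 — 4 representations.

4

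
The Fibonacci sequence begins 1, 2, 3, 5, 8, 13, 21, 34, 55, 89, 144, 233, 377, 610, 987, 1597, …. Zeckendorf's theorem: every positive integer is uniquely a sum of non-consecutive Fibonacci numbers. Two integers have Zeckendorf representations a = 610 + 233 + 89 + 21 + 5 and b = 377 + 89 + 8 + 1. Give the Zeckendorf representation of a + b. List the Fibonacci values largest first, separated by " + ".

987 + 377 + 55 + 13 + 1

The two numbers are 958 and 475, so their sum is 1433.
Repeatedly subtract the largest Fibonacci number that fits:
largest Fibonacci ≤ 1433 is 987; 1433 − 987 = 446
largest Fibonacci ≤ 446 is 377; 446 − 377 = 69
largest Fibonacci ≤ 69 is 55; 69 − 55 = 14
largest Fibonacci ≤ 14 is 13; 14 − 13 = 1
largest Fibonacci ≤ 1 is 1; 1 − 1 = 0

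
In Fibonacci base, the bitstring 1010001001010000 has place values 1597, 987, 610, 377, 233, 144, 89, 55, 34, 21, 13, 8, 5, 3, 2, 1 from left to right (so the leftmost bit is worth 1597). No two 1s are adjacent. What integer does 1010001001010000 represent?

Summing the place values of the 1 bits: 1597 + 610 + 89 + 21 + 8 = 2325.

2325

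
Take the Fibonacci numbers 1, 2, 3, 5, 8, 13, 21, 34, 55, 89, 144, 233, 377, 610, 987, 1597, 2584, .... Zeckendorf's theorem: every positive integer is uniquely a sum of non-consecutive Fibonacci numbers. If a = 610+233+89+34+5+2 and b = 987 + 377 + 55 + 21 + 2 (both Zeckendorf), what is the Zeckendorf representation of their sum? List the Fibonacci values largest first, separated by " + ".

The two numbers are 973 and 1442, so their sum is 2415.
2415 − 1597 = 818
818 − 610 = 208
208 − 144 = 64
64 − 55 = 9
9 − 8 = 1
1 − 1 = 0

1597 + 610 + 144 + 55 + 8 + 1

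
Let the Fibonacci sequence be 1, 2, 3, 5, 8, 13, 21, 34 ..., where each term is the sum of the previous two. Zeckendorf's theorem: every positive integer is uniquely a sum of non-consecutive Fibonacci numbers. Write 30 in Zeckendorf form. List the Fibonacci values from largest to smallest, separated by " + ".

21 + 8 + 1

take 21 (≤ 30); 30 − 21 = 9
take 8 (≤ 9); 9 − 8 = 1
take 1 (≤ 1); 1 − 1 = 0
So 30 = 21 + 8 + 1, with no two terms consecutive in the sequence.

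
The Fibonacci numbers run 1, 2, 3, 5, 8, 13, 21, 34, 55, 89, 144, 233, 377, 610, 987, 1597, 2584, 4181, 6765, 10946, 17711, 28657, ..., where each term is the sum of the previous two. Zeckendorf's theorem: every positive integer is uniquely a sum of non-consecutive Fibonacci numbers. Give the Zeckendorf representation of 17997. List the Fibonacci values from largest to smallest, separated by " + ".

17711 + 233 + 34 + 13 + 5 + 1

17997: greatest Fibonacci not exceeding it is 17711, leaving 286
286: greatest Fibonacci not exceeding it is 233, leaving 53
53: greatest Fibonacci not exceeding it is 34, leaving 19
19: greatest Fibonacci not exceeding it is 13, leaving 6
6: greatest Fibonacci not exceeding it is 5, leaving 1
1: greatest Fibonacci not exceeding it is 1, leaving 0
So 17997 = 17711 + 233 + 34 + 13 + 5 + 1, with no two terms consecutive in the sequence.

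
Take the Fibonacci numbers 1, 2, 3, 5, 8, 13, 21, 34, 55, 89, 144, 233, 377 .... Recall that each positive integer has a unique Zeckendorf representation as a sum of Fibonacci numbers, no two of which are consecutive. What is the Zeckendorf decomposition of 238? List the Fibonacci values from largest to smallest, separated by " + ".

take 233 (≤ 238); 238 − 233 = 5
take 5 (≤ 5); 5 − 5 = 0
So 238 = 233 + 5, with no two terms consecutive in the sequence.

233 + 5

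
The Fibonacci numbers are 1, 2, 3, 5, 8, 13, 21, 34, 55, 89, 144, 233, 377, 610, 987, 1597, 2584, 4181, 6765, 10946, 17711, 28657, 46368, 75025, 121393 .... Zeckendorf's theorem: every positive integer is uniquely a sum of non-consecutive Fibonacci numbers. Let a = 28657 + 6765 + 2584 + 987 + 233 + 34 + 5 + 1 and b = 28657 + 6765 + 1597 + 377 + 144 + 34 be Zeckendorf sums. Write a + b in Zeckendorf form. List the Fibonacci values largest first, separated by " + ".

The two numbers are 39266 and 37574, so their sum is 76840.
Greedy algorithm:
76840 − 75025 = 1815
1815 − 1597 = 218
218 − 144 = 74
74 − 55 = 19
19 − 13 = 6
6 − 5 = 1
1 − 1 = 0

75025 + 1597 + 144 + 55 + 13 + 5 + 1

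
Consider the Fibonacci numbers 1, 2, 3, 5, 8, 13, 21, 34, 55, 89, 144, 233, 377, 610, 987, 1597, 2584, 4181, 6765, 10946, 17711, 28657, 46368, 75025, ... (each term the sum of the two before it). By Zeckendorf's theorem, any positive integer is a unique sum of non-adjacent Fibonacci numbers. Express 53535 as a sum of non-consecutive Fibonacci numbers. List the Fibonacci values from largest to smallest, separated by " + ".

46368 + 6765 + 377 + 21 + 3 + 1

Greedy algorithm:
53535 − 46368 = 7167
7167 − 6765 = 402
402 − 377 = 25
25 − 21 = 4
4 − 3 = 1
1 − 1 = 0
So 53535 = 46368 + 6765 + 377 + 21 + 3 + 1, with no two terms consecutive in the sequence.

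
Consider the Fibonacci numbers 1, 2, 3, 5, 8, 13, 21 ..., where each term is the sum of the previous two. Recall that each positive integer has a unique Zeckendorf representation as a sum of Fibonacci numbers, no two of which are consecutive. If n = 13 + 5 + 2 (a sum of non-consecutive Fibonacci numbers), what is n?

13 + 5 + 2 = 20.

20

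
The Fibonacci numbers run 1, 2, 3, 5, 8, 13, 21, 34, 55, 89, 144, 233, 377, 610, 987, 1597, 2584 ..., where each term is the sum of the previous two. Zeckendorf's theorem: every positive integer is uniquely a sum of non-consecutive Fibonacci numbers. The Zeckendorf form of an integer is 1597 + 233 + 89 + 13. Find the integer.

1597 + 233 + 89 + 13 = 1932.

1932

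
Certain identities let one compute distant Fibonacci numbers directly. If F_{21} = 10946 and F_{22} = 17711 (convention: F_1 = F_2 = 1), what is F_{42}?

By the doubling identity F_{2k} = F_k(2F_{k+1} − F_k): F_{42} = 10946·(2·17711 − 10946) = 10946·24476 = 267914296.

267914296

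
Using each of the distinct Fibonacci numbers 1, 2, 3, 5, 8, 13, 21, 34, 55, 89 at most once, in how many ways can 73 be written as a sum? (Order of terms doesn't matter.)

6

Each representation comes from the Zeckendorf form by replacing some F_k with F_{k−1} + F_{k−2} where possible.
73 = 55+13+5 = 55+13+3+2 = 34+21+13+5 = 55+8+5+3+2 = … (2 more), for 6 in all.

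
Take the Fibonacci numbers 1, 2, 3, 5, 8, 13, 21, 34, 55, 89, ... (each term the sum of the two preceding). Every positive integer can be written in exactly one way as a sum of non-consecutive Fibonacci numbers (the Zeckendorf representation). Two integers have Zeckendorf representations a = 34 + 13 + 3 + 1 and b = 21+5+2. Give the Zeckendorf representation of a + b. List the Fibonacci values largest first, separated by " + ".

55 + 21 + 3

The two numbers are 51 and 28, so their sum is 79.
55 ≤ 79 < 89, so take 55; remainder 24
21 ≤ 24 < 34, so take 21; remainder 3
3 ≤ 3 < 5, so take 3; remainder 0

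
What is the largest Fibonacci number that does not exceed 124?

89 ≤ 124 < 144, so the largest Fibonacci number not exceeding 124 is 89.

89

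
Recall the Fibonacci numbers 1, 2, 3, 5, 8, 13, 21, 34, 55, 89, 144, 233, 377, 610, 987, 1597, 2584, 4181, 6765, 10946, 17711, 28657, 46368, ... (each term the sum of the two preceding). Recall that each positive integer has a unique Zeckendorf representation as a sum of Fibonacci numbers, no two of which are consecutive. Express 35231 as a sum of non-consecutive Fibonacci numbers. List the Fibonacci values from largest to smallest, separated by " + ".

28657 + 4181 + 1597 + 610 + 144 + 34 + 8

Repeatedly subtract the largest Fibonacci number that fits:
largest Fibonacci ≤ 35231 is 28657; 35231 − 28657 = 6574
largest Fibonacci ≤ 6574 is 4181; 6574 − 4181 = 2393
largest Fibonacci ≤ 2393 is 1597; 2393 − 1597 = 796
largest Fibonacci ≤ 796 is 610; 796 − 610 = 186
largest Fibonacci ≤ 186 is 144; 186 − 144 = 42
largest Fibonacci ≤ 42 is 34; 42 − 34 = 8
largest Fibonacci ≤ 8 is 8; 8 − 8 = 0
So 35231 = 28657 + 4181 + 1597 + 610 + 144 + 34 + 8, with no two terms consecutive in the sequence.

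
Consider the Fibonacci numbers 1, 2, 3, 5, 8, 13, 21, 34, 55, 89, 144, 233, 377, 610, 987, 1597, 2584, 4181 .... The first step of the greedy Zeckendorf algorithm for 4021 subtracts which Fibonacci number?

2584 ≤ 4021 < 4181, so the largest Fibonacci number not exceeding 4021 is 2584.

2584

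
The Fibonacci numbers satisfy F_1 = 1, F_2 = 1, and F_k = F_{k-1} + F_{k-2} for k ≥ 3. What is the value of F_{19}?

4181

Iterating the recurrence up to F_{13} = 233 and F_{12} = 144:
F_{14} = F_{13} + F_{12} = 233 + 144 = 377
F_{15} = F_{14} + F_{13} = 377 + 233 = 610
F_{16} = F_{15} + F_{14} = 610 + 377 = 987
F_{17} = F_{16} + F_{15} = 987 + 610 = 1597
F_{18} = F_{17} + F_{16} = 1597 + 987 = 2584
F_{19} = F_{18} + F_{17} = 2584 + 1597 = 4181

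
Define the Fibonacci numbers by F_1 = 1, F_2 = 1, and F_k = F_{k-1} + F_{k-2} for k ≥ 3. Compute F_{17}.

Iterating the recurrence up to F_{11} = 89 and F_{10} = 55:
F_{12} = F_{11} + F_{10} = 89 + 55 = 144
F_{13} = F_{12} + F_{11} = 144 + 89 = 233
F_{14} = F_{13} + F_{12} = 233 + 144 = 377
F_{15} = F_{14} + F_{13} = 377 + 233 = 610
F_{16} = F_{15} + F_{14} = 610 + 377 = 987
F_{17} = F_{16} + F_{15} = 987 + 610 = 1597

1597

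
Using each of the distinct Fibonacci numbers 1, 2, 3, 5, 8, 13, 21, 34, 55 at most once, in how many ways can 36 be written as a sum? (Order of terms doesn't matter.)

36 = 34+2 = 21+13+2 = 21+8+5+2 — 3 representations.

3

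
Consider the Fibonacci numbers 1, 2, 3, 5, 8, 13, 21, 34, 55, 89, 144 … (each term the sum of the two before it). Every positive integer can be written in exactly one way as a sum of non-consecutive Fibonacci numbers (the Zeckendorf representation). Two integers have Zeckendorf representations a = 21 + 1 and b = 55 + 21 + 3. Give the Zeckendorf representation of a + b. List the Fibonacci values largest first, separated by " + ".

89 + 8 + 3 + 1

The two numbers are 22 and 79, so their sum is 101.
Repeatedly subtract the largest Fibonacci number that fits:
101 − 89 = 12
12 − 8 = 4
4 − 3 = 1
1 − 1 = 0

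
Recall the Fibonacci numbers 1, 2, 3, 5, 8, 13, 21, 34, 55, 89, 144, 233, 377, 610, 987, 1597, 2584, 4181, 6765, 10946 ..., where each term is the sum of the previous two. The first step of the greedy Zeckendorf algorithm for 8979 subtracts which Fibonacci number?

6765 ≤ 8979 < 10946, so the largest Fibonacci number not exceeding 8979 is 6765.

6765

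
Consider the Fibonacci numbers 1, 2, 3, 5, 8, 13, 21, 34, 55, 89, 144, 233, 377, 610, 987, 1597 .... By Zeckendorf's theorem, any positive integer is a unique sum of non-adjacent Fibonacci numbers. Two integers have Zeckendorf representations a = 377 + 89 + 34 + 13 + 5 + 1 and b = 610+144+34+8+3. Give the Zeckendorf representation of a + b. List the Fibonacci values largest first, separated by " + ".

987 + 233 + 89 + 8 + 1

The two numbers are 519 and 799, so their sum is 1318.
1318: greatest Fibonacci not exceeding it is 987, leaving 331
331: greatest Fibonacci not exceeding it is 233, leaving 98
98: greatest Fibonacci not exceeding it is 89, leaving 9
9: greatest Fibonacci not exceeding it is 8, leaving 1
1: greatest Fibonacci not exceeding it is 1, leaving 0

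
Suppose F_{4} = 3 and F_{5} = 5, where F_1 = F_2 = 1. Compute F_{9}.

34

By F_{2k+1} = F_k² + F_{k+1}²: F_{9} = 3² + 5² = 9 + 25 = 34.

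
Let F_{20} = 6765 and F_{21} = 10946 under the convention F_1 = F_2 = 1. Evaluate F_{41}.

165580141

By F_{2k+1} = F_k² + F_{k+1}²: F_{41} = 6765² + 10946² = 45765225 + 119814916 = 165580141.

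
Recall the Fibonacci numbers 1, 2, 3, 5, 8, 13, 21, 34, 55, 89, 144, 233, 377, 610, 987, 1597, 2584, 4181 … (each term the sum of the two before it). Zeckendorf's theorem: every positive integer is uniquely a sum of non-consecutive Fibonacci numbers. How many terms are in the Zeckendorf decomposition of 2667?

5

take 2584 (≤ 2667); 2667 − 2584 = 83
take 55 (≤ 83); 83 − 55 = 28
take 21 (≤ 28); 28 − 21 = 7
take 5 (≤ 7); 7 − 5 = 2
take 2 (≤ 2); 2 − 2 = 0
2667 = 2584 + 55 + 21 + 5 + 2, which has 5 terms.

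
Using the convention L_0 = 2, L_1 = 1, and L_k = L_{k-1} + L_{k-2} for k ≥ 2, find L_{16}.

2207

Iterating the recurrence up to L_{9} = 76 and L_{8} = 47:
L_{10} = L_{9} + L_{8} = 76 + 47 = 123
L_{11} = L_{10} + L_{9} = 123 + 76 = 199
L_{12} = L_{11} + L_{10} = 199 + 123 = 322
L_{13} = L_{12} + L_{11} = 322 + 199 = 521
L_{14} = L_{13} + L_{12} = 521 + 322 = 843
L_{15} = L_{14} + L_{13} = 843 + 521 = 1364
L_{16} = L_{15} + L_{14} = 1364 + 843 = 2207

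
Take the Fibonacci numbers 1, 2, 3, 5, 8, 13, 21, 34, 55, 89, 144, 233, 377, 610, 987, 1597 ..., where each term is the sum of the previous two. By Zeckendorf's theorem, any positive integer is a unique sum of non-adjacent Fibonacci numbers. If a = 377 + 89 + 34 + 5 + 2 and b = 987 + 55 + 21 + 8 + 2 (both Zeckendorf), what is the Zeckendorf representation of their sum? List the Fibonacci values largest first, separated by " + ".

987 + 377 + 144 + 55 + 13 + 3 + 1

The two numbers are 507 and 1073, so their sum is 1580.
987 ≤ 1580 < 1597, so take 987; remainder 593
377 ≤ 593 < 610, so take 377; remainder 216
144 ≤ 216 < 233, so take 144; remainder 72
55 ≤ 72 < 89, so take 55; remainder 17
13 ≤ 17 < 21, so take 13; remainder 4
3 ≤ 4 < 5, so take 3; remainder 1
1 ≤ 1 < 2, so take 1; remainder 0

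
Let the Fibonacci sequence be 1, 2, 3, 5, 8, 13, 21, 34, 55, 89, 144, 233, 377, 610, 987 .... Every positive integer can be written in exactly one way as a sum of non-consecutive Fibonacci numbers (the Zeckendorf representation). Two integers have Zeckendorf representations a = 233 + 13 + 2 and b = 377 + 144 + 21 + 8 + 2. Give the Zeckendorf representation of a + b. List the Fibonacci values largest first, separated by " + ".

The two numbers are 248 and 552, so their sum is 800.
610 ≤ 800 < 987, so take 610; remainder 190
144 ≤ 190 < 233, so take 144; remainder 46
34 ≤ 46 < 55, so take 34; remainder 12
8 ≤ 12 < 13, so take 8; remainder 4
3 ≤ 4 < 5, so take 3; remainder 1
1 ≤ 1 < 2, so take 1; remainder 0

610 + 144 + 34 + 8 + 3 + 1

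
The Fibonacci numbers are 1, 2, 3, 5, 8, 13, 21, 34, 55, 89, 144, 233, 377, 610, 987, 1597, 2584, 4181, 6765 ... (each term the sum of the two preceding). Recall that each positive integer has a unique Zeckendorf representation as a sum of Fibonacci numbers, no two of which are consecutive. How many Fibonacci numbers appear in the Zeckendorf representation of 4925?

Greedily peel off the largest Fibonacci term at each step:
largest Fibonacci ≤ 4925 is 4181; 4925 − 4181 = 744
largest Fibonacci ≤ 744 is 610; 744 − 610 = 134
largest Fibonacci ≤ 134 is 89; 134 − 89 = 45
largest Fibonacci ≤ 45 is 34; 45 − 34 = 11
largest Fibonacci ≤ 11 is 8; 11 − 8 = 3
largest Fibonacci ≤ 3 is 3; 3 − 3 = 0
4925 = 4181 + 610 + 89 + 34 + 8 + 3, which has 6 terms.

6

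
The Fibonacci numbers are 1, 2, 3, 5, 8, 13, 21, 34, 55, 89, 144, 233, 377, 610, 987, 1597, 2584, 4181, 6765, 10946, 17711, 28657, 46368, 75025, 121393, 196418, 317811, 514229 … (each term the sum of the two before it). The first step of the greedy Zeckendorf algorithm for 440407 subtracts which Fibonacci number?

317811

317811 ≤ 440407 < 514229, so the largest Fibonacci number not exceeding 440407 is 317811.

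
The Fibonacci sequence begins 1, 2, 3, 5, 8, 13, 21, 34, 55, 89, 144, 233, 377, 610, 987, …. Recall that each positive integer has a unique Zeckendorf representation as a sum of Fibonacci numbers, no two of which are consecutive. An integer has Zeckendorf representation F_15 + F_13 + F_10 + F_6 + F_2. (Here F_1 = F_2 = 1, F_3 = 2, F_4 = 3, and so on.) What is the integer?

907

F_15 + F_13 + F_10 + F_6 + F_2 = 610 + 233 + 55 + 8 + 1 = 907.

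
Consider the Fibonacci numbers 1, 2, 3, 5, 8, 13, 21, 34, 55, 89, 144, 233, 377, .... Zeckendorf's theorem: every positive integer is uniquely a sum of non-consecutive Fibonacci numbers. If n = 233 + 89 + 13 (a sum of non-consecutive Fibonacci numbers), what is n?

335

233 + 89 + 13 = 335.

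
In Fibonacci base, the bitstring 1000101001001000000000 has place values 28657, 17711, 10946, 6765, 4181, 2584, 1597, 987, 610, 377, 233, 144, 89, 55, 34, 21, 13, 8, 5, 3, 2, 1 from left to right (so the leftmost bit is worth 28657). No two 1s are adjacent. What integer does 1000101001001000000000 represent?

Summing the place values of the 1 bits: 28657 + 4181 + 1597 + 377 + 89 = 34901.

34901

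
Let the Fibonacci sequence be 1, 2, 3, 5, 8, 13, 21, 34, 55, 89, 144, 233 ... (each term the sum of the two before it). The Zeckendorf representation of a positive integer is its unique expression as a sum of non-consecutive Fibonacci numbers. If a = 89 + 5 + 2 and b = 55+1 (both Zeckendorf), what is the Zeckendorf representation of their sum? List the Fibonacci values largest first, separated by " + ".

144 + 8

The two numbers are 96 and 56, so their sum is 152.
152 − 144 = 8
8 − 8 = 0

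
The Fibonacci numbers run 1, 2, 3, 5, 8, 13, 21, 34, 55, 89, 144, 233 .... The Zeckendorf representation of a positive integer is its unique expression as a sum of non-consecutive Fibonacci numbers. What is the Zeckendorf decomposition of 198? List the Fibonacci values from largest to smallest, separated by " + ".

198: greatest Fibonacci not exceeding it is 144, leaving 54
54: greatest Fibonacci not exceeding it is 34, leaving 20
20: greatest Fibonacci not exceeding it is 13, leaving 7
7: greatest Fibonacci not exceeding it is 5, leaving 2
2: greatest Fibonacci not exceeding it is 2, leaving 0
So 198 = 144 + 34 + 13 + 5 + 2, with no two terms consecutive in the sequence.

144 + 34 + 13 + 5 + 2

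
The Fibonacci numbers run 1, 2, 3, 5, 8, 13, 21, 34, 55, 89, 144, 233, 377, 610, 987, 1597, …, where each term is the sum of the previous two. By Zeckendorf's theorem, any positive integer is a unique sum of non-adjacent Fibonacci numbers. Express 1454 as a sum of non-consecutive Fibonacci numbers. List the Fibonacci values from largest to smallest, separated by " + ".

987 + 377 + 89 + 1

Greedy algorithm:
987 ≤ 1454 < 1597, so take 987; remainder 467
377 ≤ 467 < 610, so take 377; remainder 90
89 ≤ 90 < 144, so take 89; remainder 1
1 ≤ 1 < 2, so take 1; remainder 0
So 1454 = 987 + 377 + 89 + 1, with no two terms consecutive in the sequence.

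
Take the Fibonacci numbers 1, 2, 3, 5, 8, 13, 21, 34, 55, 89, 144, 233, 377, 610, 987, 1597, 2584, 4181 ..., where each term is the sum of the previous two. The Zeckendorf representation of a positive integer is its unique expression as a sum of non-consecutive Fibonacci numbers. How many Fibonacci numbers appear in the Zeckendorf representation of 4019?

6

Greedily peel off the largest Fibonacci term at each step:
4019: greatest Fibonacci not exceeding it is 2584, leaving 1435
1435: greatest Fibonacci not exceeding it is 987, leaving 448
448: greatest Fibonacci not exceeding it is 377, leaving 71
71: greatest Fibonacci not exceeding it is 55, leaving 16
16: greatest Fibonacci not exceeding it is 13, leaving 3
3: greatest Fibonacci not exceeding it is 3, leaving 0
4019 = 2584 + 987 + 377 + 55 + 13 + 3, which has 6 terms.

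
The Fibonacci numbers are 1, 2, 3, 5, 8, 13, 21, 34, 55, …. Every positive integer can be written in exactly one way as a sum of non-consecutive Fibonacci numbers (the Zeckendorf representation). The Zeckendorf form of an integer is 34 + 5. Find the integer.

34 + 5 = 39.

39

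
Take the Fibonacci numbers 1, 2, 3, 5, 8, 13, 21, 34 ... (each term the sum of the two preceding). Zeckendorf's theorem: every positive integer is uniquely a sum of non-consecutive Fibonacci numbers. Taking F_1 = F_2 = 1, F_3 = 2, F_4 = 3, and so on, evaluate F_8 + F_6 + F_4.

F_8 + F_6 + F_4 = 21 + 8 + 3 = 32.

32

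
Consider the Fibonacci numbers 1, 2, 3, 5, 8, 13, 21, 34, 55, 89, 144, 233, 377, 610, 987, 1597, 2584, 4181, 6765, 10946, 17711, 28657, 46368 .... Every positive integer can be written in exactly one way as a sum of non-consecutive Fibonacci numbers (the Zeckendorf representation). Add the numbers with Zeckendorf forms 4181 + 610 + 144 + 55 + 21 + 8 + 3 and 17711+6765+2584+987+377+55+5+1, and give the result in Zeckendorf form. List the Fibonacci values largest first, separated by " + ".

The two numbers are 5022 and 28485, so their sum is 33507.
Greedily peel off the largest Fibonacci term at each step:
28657 ≤ 33507 < 46368, so take 28657; remainder 4850
4181 ≤ 4850 < 6765, so take 4181; remainder 669
610 ≤ 669 < 987, so take 610; remainder 59
55 ≤ 59 < 89, so take 55; remainder 4
3 ≤ 4 < 5, so take 3; remainder 1
1 ≤ 1 < 2, so take 1; remainder 0

28657 + 4181 + 610 + 55 + 3 + 1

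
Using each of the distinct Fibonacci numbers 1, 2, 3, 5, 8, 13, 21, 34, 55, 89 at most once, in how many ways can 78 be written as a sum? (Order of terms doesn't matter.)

Each representation comes from the Zeckendorf form by replacing some F_k with F_{k−1} + F_{k−2} where possible.
78 = 55+21+2 = 55+13+8+2 = 55+13+5+3+2 = … (2 more), for 5 in all.

5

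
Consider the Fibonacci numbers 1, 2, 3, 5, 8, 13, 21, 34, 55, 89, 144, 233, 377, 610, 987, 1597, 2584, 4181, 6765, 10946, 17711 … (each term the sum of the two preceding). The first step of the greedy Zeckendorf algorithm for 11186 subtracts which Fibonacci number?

10946

10946 ≤ 11186 < 17711, so the largest Fibonacci number not exceeding 11186 is 10946.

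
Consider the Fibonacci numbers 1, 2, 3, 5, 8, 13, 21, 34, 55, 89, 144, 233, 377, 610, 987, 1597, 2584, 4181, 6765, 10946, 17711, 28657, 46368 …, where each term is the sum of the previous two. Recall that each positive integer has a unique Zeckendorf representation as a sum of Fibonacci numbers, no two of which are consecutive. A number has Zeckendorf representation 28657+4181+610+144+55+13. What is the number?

28657+4181+610+144+55+13 = 33660.

33660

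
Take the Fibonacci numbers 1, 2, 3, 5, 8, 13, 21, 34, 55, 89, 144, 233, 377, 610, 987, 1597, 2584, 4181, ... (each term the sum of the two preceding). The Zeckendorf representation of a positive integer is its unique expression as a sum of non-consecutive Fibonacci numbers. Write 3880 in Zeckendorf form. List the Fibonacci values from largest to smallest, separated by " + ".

2584 ≤ 3880 < 4181, so take 2584; remainder 1296
987 ≤ 1296 < 1597, so take 987; remainder 309
233 ≤ 309 < 377, so take 233; remainder 76
55 ≤ 76 < 89, so take 55; remainder 21
21 ≤ 21 < 34, so take 21; remainder 0
So 3880 = 2584 + 987 + 233 + 55 + 21, with no two terms consecutive in the sequence.

2584 + 987 + 233 + 55 + 21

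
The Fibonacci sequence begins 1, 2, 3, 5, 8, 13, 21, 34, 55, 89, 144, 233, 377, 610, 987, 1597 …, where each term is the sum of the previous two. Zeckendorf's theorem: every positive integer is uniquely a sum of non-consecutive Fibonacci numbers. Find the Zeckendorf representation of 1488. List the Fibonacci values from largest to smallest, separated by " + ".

Greedy algorithm:
1488 − 987 = 501
501 − 377 = 124
124 − 89 = 35
35 − 34 = 1
1 − 1 = 0
So 1488 = 987 + 377 + 89 + 34 + 1, with no two terms consecutive in the sequence.

987 + 377 + 89 + 34 + 1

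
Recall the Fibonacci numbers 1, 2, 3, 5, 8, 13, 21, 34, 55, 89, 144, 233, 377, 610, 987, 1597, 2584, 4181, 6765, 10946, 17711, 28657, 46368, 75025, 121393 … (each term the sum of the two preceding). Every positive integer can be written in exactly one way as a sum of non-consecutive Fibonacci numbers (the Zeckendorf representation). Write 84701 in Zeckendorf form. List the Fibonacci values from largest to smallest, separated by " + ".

75025 + 6765 + 2584 + 233 + 89 + 5

Greedy algorithm:
largest Fibonacci ≤ 84701 is 75025; 84701 − 75025 = 9676
largest Fibonacci ≤ 9676 is 6765; 9676 − 6765 = 2911
largest Fibonacci ≤ 2911 is 2584; 2911 − 2584 = 327
largest Fibonacci ≤ 327 is 233; 327 − 233 = 94
largest Fibonacci ≤ 94 is 89; 94 − 89 = 5
largest Fibonacci ≤ 5 is 5; 5 − 5 = 0
So 84701 = 75025 + 6765 + 2584 + 233 + 89 + 5, with no two terms consecutive in the sequence.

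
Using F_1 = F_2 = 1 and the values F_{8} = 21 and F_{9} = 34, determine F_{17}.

By F_{2k+1} = F_k² + F_{k+1}²: F_{17} = 21² + 34² = 441 + 1156 = 1597.

1597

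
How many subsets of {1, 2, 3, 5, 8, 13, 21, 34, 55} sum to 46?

2

Starting from the Zeckendorf form and repeatedly splitting a term F_k into F_{k−1} + F_{k−2} (when neither is already used) reaches every representation.
46 = 34+8+3+1 = 21+13+8+3+1 — 2 representations.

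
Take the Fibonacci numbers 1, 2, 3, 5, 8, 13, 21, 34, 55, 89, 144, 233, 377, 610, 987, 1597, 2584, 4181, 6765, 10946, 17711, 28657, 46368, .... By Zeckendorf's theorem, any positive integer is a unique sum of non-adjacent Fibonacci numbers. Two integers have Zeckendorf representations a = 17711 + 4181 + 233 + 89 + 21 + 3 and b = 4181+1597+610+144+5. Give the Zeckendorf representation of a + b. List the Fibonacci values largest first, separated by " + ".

The two numbers are 22238 and 6537, so their sum is 28775.
Greedily peel off the largest Fibonacci term at each step:
subtract 28657 from 28775: 118 remains
subtract 89 from 118: 29 remains
subtract 21 from 29: 8 remains
subtract 8 from 8: 0 remains

28657 + 89 + 21 + 8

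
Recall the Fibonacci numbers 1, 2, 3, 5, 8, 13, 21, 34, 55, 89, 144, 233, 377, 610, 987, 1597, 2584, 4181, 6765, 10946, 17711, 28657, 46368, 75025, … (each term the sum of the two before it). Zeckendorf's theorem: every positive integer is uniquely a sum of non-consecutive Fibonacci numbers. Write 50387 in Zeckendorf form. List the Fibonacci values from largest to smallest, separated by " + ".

46368 + 2584 + 987 + 377 + 55 + 13 + 3

subtract 46368 from 50387: 4019 remains
subtract 2584 from 4019: 1435 remains
subtract 987 from 1435: 448 remains
subtract 377 from 448: 71 remains
subtract 55 from 71: 16 remains
subtract 13 from 16: 3 remains
subtract 3 from 3: 0 remains
So 50387 = 46368 + 2584 + 987 + 377 + 55 + 13 + 3, with no two terms consecutive in the sequence.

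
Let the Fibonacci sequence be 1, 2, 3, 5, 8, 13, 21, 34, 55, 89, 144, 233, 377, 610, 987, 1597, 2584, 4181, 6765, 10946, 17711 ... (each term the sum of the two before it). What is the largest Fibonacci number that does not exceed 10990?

10946

10946 ≤ 10990 < 17711, so the largest Fibonacci number not exceeding 10990 is 10946.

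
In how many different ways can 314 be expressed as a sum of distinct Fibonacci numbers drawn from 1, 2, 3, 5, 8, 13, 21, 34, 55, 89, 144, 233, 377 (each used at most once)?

314 = 233+55+21+5 = 233+55+21+3+2 = 233+55+13+8+5 = 144+89+55+21+5 = 233+55+13+8+3+2 = … (7 more), for 12 in all.

12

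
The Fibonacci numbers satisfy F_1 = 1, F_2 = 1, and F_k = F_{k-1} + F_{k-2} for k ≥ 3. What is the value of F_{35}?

Iterating the recurrence up to F_{29} = 514229 and F_{28} = 317811:
F_{30} = F_{29} + F_{28} = 514229 + 317811 = 832040
F_{31} = F_{30} + F_{29} = 832040 + 514229 = 1346269
F_{32} = F_{31} + F_{30} = 1346269 + 832040 = 2178309
F_{33} = F_{32} + F_{31} = 2178309 + 1346269 = 3524578
F_{34} = F_{33} + F_{32} = 3524578 + 2178309 = 5702887
F_{35} = F_{34} + F_{33} = 5702887 + 3524578 = 9227465

9227465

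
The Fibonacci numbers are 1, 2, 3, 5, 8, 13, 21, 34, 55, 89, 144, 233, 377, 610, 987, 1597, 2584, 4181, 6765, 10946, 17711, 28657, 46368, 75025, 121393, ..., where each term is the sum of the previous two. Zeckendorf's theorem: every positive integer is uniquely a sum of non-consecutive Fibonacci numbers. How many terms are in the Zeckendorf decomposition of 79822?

79822: greatest Fibonacci not exceeding it is 75025, leaving 4797
4797: greatest Fibonacci not exceeding it is 4181, leaving 616
616: greatest Fibonacci not exceeding it is 610, leaving 6
6: greatest Fibonacci not exceeding it is 5, leaving 1
1: greatest Fibonacci not exceeding it is 1, leaving 0
79822 = 75025 + 4181 + 610 + 5 + 1, which has 5 terms.

5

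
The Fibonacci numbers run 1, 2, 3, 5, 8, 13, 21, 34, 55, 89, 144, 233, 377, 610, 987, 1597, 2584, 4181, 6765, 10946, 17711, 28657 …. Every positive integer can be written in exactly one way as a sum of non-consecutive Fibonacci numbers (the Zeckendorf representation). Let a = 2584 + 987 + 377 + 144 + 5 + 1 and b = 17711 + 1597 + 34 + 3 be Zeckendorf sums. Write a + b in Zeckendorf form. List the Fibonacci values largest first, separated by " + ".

17711 + 4181 + 987 + 377 + 144 + 34 + 8 + 1

The two numbers are 4098 and 19345, so their sum is 23443.
23443 − 17711 = 5732
5732 − 4181 = 1551
1551 − 987 = 564
564 − 377 = 187
187 − 144 = 43
43 − 34 = 9
9 − 8 = 1
1 − 1 = 0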